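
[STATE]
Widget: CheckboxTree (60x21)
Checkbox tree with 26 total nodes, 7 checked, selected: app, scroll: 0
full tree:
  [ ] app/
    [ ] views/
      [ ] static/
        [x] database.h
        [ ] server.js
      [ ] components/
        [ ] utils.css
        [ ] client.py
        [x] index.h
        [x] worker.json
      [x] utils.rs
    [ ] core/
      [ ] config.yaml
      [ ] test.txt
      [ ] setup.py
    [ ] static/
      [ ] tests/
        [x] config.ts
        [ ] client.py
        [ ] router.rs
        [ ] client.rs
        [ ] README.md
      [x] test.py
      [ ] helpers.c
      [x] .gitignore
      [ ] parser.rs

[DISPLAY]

>[-] app/                                                   
   [-] views/                                               
     [-] static/                                            
       [x] database.h                                       
       [ ] server.js                                        
     [-] components/                                        
       [ ] utils.css                                        
       [ ] client.py                                        
       [x] index.h                                          
       [x] worker.json                                      
     [x] utils.rs                                           
   [ ] core/                                                
     [ ] config.yaml                                        
     [ ] test.txt                                           
     [ ] setup.py                                           
   [-] static/                                              
     [-] tests/                                             
       [x] config.ts                                        
       [ ] client.py                                        
       [ ] router.rs                                        
       [ ] client.rs                                        


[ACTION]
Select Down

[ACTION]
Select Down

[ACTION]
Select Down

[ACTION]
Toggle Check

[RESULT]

 [-] app/                                                   
   [-] views/                                               
     [ ] static/                                            
>      [ ] database.h                                       
       [ ] server.js                                        
     [-] components/                                        
       [ ] utils.css                                        
       [ ] client.py                                        
       [x] index.h                                          
       [x] worker.json                                      
     [x] utils.rs                                           
   [ ] core/                                                
     [ ] config.yaml                                        
     [ ] test.txt                                           
     [ ] setup.py                                           
   [-] static/                                              
     [-] tests/                                             
       [x] config.ts                                        
       [ ] client.py                                        
       [ ] router.rs                                        
       [ ] client.rs                                        


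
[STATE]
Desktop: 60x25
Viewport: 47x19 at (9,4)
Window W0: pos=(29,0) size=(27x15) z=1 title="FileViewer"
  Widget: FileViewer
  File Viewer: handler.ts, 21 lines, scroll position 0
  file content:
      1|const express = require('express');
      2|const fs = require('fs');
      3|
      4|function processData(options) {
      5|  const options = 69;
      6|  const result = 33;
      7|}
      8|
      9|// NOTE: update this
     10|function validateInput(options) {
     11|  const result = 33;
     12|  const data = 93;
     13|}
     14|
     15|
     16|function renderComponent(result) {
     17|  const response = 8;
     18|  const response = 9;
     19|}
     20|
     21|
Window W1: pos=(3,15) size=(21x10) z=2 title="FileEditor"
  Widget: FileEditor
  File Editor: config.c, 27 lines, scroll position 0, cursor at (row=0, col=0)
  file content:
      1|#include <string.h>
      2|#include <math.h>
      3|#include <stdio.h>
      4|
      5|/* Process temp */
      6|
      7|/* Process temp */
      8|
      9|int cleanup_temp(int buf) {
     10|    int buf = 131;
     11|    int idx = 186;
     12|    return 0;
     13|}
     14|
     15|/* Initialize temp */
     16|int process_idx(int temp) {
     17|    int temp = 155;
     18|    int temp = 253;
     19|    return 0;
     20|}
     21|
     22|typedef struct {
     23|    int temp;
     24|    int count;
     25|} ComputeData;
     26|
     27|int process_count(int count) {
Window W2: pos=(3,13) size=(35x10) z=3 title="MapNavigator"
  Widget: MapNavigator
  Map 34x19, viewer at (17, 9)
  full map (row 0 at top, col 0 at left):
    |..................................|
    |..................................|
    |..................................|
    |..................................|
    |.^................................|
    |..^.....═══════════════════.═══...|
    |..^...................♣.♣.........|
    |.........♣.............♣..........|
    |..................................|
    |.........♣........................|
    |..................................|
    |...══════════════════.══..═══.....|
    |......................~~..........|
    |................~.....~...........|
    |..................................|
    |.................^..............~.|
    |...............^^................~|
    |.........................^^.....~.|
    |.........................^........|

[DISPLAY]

                    ┃const fs = require('fs')█┃
                    ┃                        ░┃
                    ┃function processData(opt░┃
                    ┃  const options = 69;   ░┃
                    ┃  const result = 33;    ░┃
                    ┃}                       ░┃
                    ┃                        ░┃
                    ┃// NOTE: update this    ░┃
                    ┃function validateInput(o░┃
━━━━━━━━━━━━━━━━━━━━━━━━━━━━┓result = 33;    ▼┃
avigator                    ┃━━━━━━━━━━━━━━━━━┛
────────────────────────────┨                  
................♣.♣.........┃                  
...♣.............♣..........┃                  
............................┃                  
...♣.......@................┃                  
............................┃                  
═══════════════.══..═══.....┃                  
━━━━━━━━━━━━━━━━━━━━━━━━━━━━┛                  


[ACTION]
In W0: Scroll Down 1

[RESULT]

                    ┃                        █┃
                    ┃function processData(opt░┃
                    ┃  const options = 69;   ░┃
                    ┃  const result = 33;    ░┃
                    ┃}                       ░┃
                    ┃                        ░┃
                    ┃// NOTE: update this    ░┃
                    ┃function validateInput(o░┃
                    ┃  const result = 33;    ░┃
━━━━━━━━━━━━━━━━━━━━━━━━━━━━┓data = 93;      ▼┃
avigator                    ┃━━━━━━━━━━━━━━━━━┛
────────────────────────────┨                  
................♣.♣.........┃                  
...♣.............♣..........┃                  
............................┃                  
...♣.......@................┃                  
............................┃                  
═══════════════.══..═══.....┃                  
━━━━━━━━━━━━━━━━━━━━━━━━━━━━┛                  


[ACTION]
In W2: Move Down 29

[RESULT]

                    ┃                        █┃
                    ┃function processData(opt░┃
                    ┃  const options = 69;   ░┃
                    ┃  const result = 33;    ░┃
                    ┃}                       ░┃
                    ┃                        ░┃
                    ┃// NOTE: update this    ░┃
                    ┃function validateInput(o░┃
                    ┃  const result = 33;    ░┃
━━━━━━━━━━━━━━━━━━━━━━━━━━━━┓data = 93;      ▼┃
avigator                    ┃━━━━━━━━━━━━━━━━━┛
────────────────────────────┨                  
...........^..............~.┃                  
.........^^................~┃                  
...................^^.....~.┃                  
...........@.......^........┃                  
                            ┃                  
                            ┃                  
━━━━━━━━━━━━━━━━━━━━━━━━━━━━┛                  


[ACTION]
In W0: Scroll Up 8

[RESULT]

                    ┃const fs = require('fs')█┃
                    ┃                        ░┃
                    ┃function processData(opt░┃
                    ┃  const options = 69;   ░┃
                    ┃  const result = 33;    ░┃
                    ┃}                       ░┃
                    ┃                        ░┃
                    ┃// NOTE: update this    ░┃
                    ┃function validateInput(o░┃
━━━━━━━━━━━━━━━━━━━━━━━━━━━━┓result = 33;    ▼┃
avigator                    ┃━━━━━━━━━━━━━━━━━┛
────────────────────────────┨                  
...........^..............~.┃                  
.........^^................~┃                  
...................^^.....~.┃                  
...........@.......^........┃                  
                            ┃                  
                            ┃                  
━━━━━━━━━━━━━━━━━━━━━━━━━━━━┛                  


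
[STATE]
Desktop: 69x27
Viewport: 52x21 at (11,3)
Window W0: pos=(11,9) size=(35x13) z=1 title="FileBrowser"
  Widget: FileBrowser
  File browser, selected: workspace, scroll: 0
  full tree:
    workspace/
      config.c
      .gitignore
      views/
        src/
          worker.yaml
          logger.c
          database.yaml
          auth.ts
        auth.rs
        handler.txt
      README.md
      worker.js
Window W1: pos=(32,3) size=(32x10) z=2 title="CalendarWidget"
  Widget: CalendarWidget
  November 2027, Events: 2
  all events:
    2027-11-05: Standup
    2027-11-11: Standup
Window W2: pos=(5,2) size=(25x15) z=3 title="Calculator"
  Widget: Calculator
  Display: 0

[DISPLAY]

ulator            ┃  ┏━━━━━━━━━━━━━━━━━━━━━━━━━━━━━━
──────────────────┨  ┃ CalendarWidget               
                 0┃  ┠──────────────────────────────
───┬───┬───┐      ┃  ┃        November 2027         
 8 │ 9 │ ÷ │      ┃  ┃Mo Tu We Th Fr Sa Su          
───┼───┼───┤      ┃  ┃ 1  2  3  4  5*  6  7         
 5 │ 6 │ × │      ┃━━┃ 8  9 10 11* 12 13 14         
───┼───┼───┤      ┃  ┃15 16 17 18 19 20 21          
 2 │ 3 │ - │      ┃──┃22 23 24 25 26 27 28          
───┼───┼───┤      ┃  ┗━━━━━━━━━━━━━━━━━━━━━━━━━━━━━━
 . │ = │ + │      ┃               ┃                 
───┼───┼───┤      ┃               ┃                 
 MC│ MR│ M+│      ┃               ┃                 
━━━━━━━━━━━━━━━━━━┛               ┃                 
┃    worker.js                    ┃                 
┃                                 ┃                 
┃                                 ┃                 
┃                                 ┃                 
┗━━━━━━━━━━━━━━━━━━━━━━━━━━━━━━━━━┛                 
                                                    
                                                    


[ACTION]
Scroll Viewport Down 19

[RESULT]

───┬───┬───┐      ┃  ┃        November 2027         
 8 │ 9 │ ÷ │      ┃  ┃Mo Tu We Th Fr Sa Su          
───┼───┼───┤      ┃  ┃ 1  2  3  4  5*  6  7         
 5 │ 6 │ × │      ┃━━┃ 8  9 10 11* 12 13 14         
───┼───┼───┤      ┃  ┃15 16 17 18 19 20 21          
 2 │ 3 │ - │      ┃──┃22 23 24 25 26 27 28          
───┼───┼───┤      ┃  ┗━━━━━━━━━━━━━━━━━━━━━━━━━━━━━━
 . │ = │ + │      ┃               ┃                 
───┼───┼───┤      ┃               ┃                 
 MC│ MR│ M+│      ┃               ┃                 
━━━━━━━━━━━━━━━━━━┛               ┃                 
┃    worker.js                    ┃                 
┃                                 ┃                 
┃                                 ┃                 
┃                                 ┃                 
┗━━━━━━━━━━━━━━━━━━━━━━━━━━━━━━━━━┛                 
                                                    
                                                    
                                                    
                                                    
                                                    


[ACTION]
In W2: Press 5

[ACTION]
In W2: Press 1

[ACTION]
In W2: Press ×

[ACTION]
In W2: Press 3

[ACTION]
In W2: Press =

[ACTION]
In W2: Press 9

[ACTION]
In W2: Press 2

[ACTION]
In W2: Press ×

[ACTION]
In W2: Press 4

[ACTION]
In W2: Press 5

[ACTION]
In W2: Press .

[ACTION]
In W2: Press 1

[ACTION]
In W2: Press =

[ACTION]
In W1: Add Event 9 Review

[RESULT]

───┬───┬───┐      ┃  ┃        November 2027         
 8 │ 9 │ ÷ │      ┃  ┃Mo Tu We Th Fr Sa Su          
───┼───┼───┤      ┃  ┃ 1  2  3  4  5*  6  7         
 5 │ 6 │ × │      ┃━━┃ 8  9* 10 11* 12 13 14        
───┼───┼───┤      ┃  ┃15 16 17 18 19 20 21          
 2 │ 3 │ - │      ┃──┃22 23 24 25 26 27 28          
───┼───┼───┤      ┃  ┗━━━━━━━━━━━━━━━━━━━━━━━━━━━━━━
 . │ = │ + │      ┃               ┃                 
───┼───┼───┤      ┃               ┃                 
 MC│ MR│ M+│      ┃               ┃                 
━━━━━━━━━━━━━━━━━━┛               ┃                 
┃    worker.js                    ┃                 
┃                                 ┃                 
┃                                 ┃                 
┃                                 ┃                 
┗━━━━━━━━━━━━━━━━━━━━━━━━━━━━━━━━━┛                 
                                                    
                                                    
                                                    
                                                    
                                                    


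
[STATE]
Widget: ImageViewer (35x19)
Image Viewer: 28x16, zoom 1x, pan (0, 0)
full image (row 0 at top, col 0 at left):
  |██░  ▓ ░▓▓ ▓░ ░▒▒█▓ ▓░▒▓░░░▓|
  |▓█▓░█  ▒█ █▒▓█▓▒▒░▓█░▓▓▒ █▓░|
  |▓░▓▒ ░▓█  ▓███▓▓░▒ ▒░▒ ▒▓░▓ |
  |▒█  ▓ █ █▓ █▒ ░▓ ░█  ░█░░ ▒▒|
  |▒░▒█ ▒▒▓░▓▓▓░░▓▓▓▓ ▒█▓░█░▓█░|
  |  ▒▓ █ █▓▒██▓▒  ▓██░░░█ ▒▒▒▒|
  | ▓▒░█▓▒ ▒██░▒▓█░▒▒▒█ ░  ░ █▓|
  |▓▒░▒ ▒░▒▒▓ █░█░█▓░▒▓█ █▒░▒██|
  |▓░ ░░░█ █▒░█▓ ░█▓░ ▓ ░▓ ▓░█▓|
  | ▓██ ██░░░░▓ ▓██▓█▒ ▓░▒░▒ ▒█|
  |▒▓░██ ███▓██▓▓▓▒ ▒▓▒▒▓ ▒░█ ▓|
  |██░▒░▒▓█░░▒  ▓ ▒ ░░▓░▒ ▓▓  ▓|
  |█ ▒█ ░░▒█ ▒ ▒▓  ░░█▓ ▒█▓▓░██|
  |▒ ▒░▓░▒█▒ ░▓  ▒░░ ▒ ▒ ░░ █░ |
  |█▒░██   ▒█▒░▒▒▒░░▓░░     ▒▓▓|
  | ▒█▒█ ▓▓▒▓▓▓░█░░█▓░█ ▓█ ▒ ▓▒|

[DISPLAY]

██░  ▓ ░▓▓ ▓░ ░▒▒█▓ ▓░▒▓░░░▓       
▓█▓░█  ▒█ █▒▓█▓▒▒░▓█░▓▓▒ █▓░       
▓░▓▒ ░▓█  ▓███▓▓░▒ ▒░▒ ▒▓░▓        
▒█  ▓ █ █▓ █▒ ░▓ ░█  ░█░░ ▒▒       
▒░▒█ ▒▒▓░▓▓▓░░▓▓▓▓ ▒█▓░█░▓█░       
  ▒▓ █ █▓▒██▓▒  ▓██░░░█ ▒▒▒▒       
 ▓▒░█▓▒ ▒██░▒▓█░▒▒▒█ ░  ░ █▓       
▓▒░▒ ▒░▒▒▓ █░█░█▓░▒▓█ █▒░▒██       
▓░ ░░░█ █▒░█▓ ░█▓░ ▓ ░▓ ▓░█▓       
 ▓██ ██░░░░▓ ▓██▓█▒ ▓░▒░▒ ▒█       
▒▓░██ ███▓██▓▓▓▒ ▒▓▒▒▓ ▒░█ ▓       
██░▒░▒▓█░░▒  ▓ ▒ ░░▓░▒ ▓▓  ▓       
█ ▒█ ░░▒█ ▒ ▒▓  ░░█▓ ▒█▓▓░██       
▒ ▒░▓░▒█▒ ░▓  ▒░░ ▒ ▒ ░░ █░        
█▒░██   ▒█▒░▒▒▒░░▓░░     ▒▓▓       
 ▒█▒█ ▓▓▒▓▓▓░█░░█▓░█ ▓█ ▒ ▓▒       
                                   
                                   
                                   


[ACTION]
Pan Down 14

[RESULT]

█▒░██   ▒█▒░▒▒▒░░▓░░     ▒▓▓       
 ▒█▒█ ▓▓▒▓▓▓░█░░█▓░█ ▓█ ▒ ▓▒       
                                   
                                   
                                   
                                   
                                   
                                   
                                   
                                   
                                   
                                   
                                   
                                   
                                   
                                   
                                   
                                   
                                   


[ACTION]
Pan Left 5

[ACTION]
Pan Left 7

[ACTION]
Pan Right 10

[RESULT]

▒░▒▒▒░░▓░░     ▒▓▓                 
▓▓░█░░█▓░█ ▓█ ▒ ▓▒                 
                                   
                                   
                                   
                                   
                                   
                                   
                                   
                                   
                                   
                                   
                                   
                                   
                                   
                                   
                                   
                                   
                                   


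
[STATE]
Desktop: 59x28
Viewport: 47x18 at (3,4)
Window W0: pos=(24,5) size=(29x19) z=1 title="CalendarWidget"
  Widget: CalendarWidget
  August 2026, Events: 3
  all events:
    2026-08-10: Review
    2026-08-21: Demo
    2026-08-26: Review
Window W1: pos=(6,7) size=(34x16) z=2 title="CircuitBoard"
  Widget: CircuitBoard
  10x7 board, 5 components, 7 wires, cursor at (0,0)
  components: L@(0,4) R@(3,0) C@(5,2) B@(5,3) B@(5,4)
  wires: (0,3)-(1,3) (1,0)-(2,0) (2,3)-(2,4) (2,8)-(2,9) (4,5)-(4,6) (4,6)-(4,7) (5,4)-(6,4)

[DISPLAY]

                                               
                     ┏━━━━━━━━━━━━━━━━━━━━━━━━━
                     ┃ CalendarWidget          
   ┏━━━━━━━━━━━━━━━━━━━━━━━━━━━━━━━━┓──────────
   ┃ CircuitBoard                   ┃2026      
   ┠────────────────────────────────┨Sa Su     
   ┃   0 1 2 3 4 5 6 7 8 9          ┃ 1  2     
   ┃0  [.]          ·   L           ┃ 8  9     
   ┃                │               ┃ 15 16    
   ┃1   ·           ·               ┃ 22 23    
   ┃    │                           ┃ 29 30    
   ┃2   ·           · ─ ·           ┃          
   ┃                                ┃          
   ┃3   R                           ┃          
   ┃                                ┃          
   ┃4                       · ─ · ─ ┃          
   ┃                                ┃          
   ┃5           C   B   B           ┃          


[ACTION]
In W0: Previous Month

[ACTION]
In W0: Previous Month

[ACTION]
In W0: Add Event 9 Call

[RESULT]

                                               
                     ┏━━━━━━━━━━━━━━━━━━━━━━━━━
                     ┃ CalendarWidget          
   ┏━━━━━━━━━━━━━━━━━━━━━━━━━━━━━━━━┓──────────
   ┃ CircuitBoard                   ┃026       
   ┠────────────────────────────────┨Sa Su     
   ┃   0 1 2 3 4 5 6 7 8 9          ┃ 6  7     
   ┃0  [.]          ·   L           ┃ 13 14    
   ┃                │               ┃20 21     
   ┃1   ·           ·               ┃27 28     
   ┃    │                           ┃          
   ┃2   ·           · ─ ·           ┃          
   ┃                                ┃          
   ┃3   R                           ┃          
   ┃                                ┃          
   ┃4                       · ─ · ─ ┃          
   ┃                                ┃          
   ┃5           C   B   B           ┃          


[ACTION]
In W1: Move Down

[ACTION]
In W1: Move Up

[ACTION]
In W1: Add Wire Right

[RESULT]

                                               
                     ┏━━━━━━━━━━━━━━━━━━━━━━━━━
                     ┃ CalendarWidget          
   ┏━━━━━━━━━━━━━━━━━━━━━━━━━━━━━━━━┓──────────
   ┃ CircuitBoard                   ┃026       
   ┠────────────────────────────────┨Sa Su     
   ┃   0 1 2 3 4 5 6 7 8 9          ┃ 6  7     
   ┃0  [.]─ ·       ·   L           ┃ 13 14    
   ┃                │               ┃20 21     
   ┃1   ·           ·               ┃27 28     
   ┃    │                           ┃          
   ┃2   ·           · ─ ·           ┃          
   ┃                                ┃          
   ┃3   R                           ┃          
   ┃                                ┃          
   ┃4                       · ─ · ─ ┃          
   ┃                                ┃          
   ┃5           C   B   B           ┃          


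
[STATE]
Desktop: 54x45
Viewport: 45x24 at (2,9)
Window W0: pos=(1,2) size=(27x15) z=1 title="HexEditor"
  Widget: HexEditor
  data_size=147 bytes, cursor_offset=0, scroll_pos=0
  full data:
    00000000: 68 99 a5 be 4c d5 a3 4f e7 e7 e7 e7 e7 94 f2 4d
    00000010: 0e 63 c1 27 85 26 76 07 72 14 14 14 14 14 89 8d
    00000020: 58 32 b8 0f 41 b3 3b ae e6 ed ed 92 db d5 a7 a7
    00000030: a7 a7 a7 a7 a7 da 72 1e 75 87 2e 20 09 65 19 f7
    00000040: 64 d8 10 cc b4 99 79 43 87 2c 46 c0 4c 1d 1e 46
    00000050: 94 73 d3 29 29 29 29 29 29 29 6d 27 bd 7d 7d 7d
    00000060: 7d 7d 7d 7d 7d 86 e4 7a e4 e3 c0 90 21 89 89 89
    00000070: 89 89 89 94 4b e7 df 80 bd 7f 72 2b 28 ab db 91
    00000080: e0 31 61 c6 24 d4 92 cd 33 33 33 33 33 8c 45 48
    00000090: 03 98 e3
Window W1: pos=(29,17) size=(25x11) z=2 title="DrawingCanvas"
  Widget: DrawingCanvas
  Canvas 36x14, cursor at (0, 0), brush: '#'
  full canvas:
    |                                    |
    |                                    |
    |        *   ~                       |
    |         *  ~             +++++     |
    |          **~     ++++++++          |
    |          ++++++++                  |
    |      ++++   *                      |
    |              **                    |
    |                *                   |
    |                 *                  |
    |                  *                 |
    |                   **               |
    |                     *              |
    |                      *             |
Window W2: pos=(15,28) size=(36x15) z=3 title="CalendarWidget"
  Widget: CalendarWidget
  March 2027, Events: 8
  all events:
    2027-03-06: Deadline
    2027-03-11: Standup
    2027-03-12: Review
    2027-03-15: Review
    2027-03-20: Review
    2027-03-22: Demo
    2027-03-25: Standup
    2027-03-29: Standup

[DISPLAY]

00000040  64 d8 10 cc b4 ┃                   
00000050  94 73 d3 29 29 ┃                   
00000060  7d 7d 7d 7d 7d ┃                   
00000070  89 89 89 94 4b ┃                   
00000080  e0 31 61 c6 24 ┃                   
00000090  03 98 e3       ┃                   
                         ┃                   
━━━━━━━━━━━━━━━━━━━━━━━━━┛                   
                           ┏━━━━━━━━━━━━━━━━━
                           ┃ DrawingCanvas   
                           ┠─────────────────
                           ┃+                
                           ┃                 
                           ┃        *   ~    
                           ┃         *  ~    
                           ┃          **~    
                           ┃          +++++++
                           ┃      ++++   *   
                           ┗━━━━━━━━━━━━━━━━━
             ┏━━━━━━━━━━━━━━━━━━━━━━━━━━━━━━━
             ┃ CalendarWidget                
             ┠───────────────────────────────
             ┃            March 2027         
             ┃Mo Tu We Th Fr Sa Su           


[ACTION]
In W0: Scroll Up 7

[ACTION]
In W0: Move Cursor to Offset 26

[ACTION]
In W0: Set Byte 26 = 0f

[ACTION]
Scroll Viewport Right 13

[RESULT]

0  64 d8 10 cc b4 ┃                          
0  94 73 d3 29 29 ┃                          
0  7d 7d 7d 7d 7d ┃                          
0  89 89 89 94 4b ┃                          
0  e0 31 61 c6 24 ┃                          
0  03 98 e3       ┃                          
                  ┃                          
━━━━━━━━━━━━━━━━━━┛                          
                    ┏━━━━━━━━━━━━━━━━━━━━━━━┓
                    ┃ DrawingCanvas         ┃
                    ┠───────────────────────┨
                    ┃+                      ┃
                    ┃                       ┃
                    ┃        *   ~          ┃
                    ┃         *  ~          ┃
                    ┃          **~     +++++┃
                    ┃          ++++++++     ┃
                    ┃      ++++   *         ┃
                    ┗━━━━━━━━━━━━━━━━━━━━━━━┛
      ┏━━━━━━━━━━━━━━━━━━━━━━━━━━━━━━━━━━┓   
      ┃ CalendarWidget                   ┃   
      ┠──────────────────────────────────┨   
      ┃            March 2027            ┃   
      ┃Mo Tu We Th Fr Sa Su              ┃   


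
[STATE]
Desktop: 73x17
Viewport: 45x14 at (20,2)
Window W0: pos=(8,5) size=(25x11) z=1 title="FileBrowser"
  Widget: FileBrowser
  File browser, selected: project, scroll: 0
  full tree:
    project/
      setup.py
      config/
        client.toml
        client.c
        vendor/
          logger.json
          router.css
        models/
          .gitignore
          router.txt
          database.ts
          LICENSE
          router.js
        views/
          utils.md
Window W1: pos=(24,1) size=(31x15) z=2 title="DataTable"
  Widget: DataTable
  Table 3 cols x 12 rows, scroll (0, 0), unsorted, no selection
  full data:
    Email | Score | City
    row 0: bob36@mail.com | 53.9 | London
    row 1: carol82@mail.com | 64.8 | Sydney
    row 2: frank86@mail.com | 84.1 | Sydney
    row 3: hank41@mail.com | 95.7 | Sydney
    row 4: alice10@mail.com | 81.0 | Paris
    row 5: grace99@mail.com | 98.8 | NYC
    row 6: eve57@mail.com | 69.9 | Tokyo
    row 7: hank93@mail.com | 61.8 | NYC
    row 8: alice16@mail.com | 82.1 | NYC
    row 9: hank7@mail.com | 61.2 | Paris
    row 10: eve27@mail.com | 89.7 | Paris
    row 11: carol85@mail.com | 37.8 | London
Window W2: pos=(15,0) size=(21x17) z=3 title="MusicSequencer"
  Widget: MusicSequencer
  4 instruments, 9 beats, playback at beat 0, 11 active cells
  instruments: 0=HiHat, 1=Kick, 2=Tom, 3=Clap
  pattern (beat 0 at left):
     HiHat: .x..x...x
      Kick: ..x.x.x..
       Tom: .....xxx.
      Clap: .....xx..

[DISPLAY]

───────────────┨                  ┃          
  ▼12345678    ┃──────────────────┨          
at·█··█···█    ┃     │Score│City  ┃          
ck··█·█·█··    ┃─────┼─────┼──────┃          
om·····███·    ┃com  │53.9 │London┃          
ap·····██··    ┃l.com│64.8 │Sydney┃          
               ┃l.com│84.1 │Sydney┃          
               ┃.com │95.7 │Sydney┃          
               ┃l.com│81.0 │Paris ┃          
               ┃l.com│98.8 │NYC   ┃          
               ┃com  │69.9 │Tokyo ┃          
               ┃.com │61.8 │NYC   ┃          
               ┃l.com│82.1 │NYC   ┃          
               ┃━━━━━━━━━━━━━━━━━━┛          


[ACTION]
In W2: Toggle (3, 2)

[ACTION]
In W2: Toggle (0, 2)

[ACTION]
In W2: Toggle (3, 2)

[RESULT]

───────────────┨                  ┃          
  ▼12345678    ┃──────────────────┨          
at·██·█···█    ┃     │Score│City  ┃          
ck··█·█·█··    ┃─────┼─────┼──────┃          
om·····███·    ┃com  │53.9 │London┃          
ap·····██··    ┃l.com│64.8 │Sydney┃          
               ┃l.com│84.1 │Sydney┃          
               ┃.com │95.7 │Sydney┃          
               ┃l.com│81.0 │Paris ┃          
               ┃l.com│98.8 │NYC   ┃          
               ┃com  │69.9 │Tokyo ┃          
               ┃.com │61.8 │NYC   ┃          
               ┃l.com│82.1 │NYC   ┃          
               ┃━━━━━━━━━━━━━━━━━━┛          


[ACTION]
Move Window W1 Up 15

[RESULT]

───────────────┨──────────────────┨          
  ▼12345678    ┃     │Score│City  ┃          
at·██·█···█    ┃─────┼─────┼──────┃          
ck··█·█·█··    ┃com  │53.9 │London┃          
om·····███·    ┃l.com│64.8 │Sydney┃          
ap·····██··    ┃l.com│84.1 │Sydney┃          
               ┃.com │95.7 │Sydney┃          
               ┃l.com│81.0 │Paris ┃          
               ┃l.com│98.8 │NYC   ┃          
               ┃com  │69.9 │Tokyo ┃          
               ┃.com │61.8 │NYC   ┃          
               ┃l.com│82.1 │NYC   ┃          
               ┃━━━━━━━━━━━━━━━━━━┛          
               ┃                             


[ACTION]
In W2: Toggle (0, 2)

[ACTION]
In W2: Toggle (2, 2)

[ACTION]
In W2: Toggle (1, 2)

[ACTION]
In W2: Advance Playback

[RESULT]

───────────────┨──────────────────┨          
  0▼2345678    ┃     │Score│City  ┃          
at·█··█···█    ┃─────┼─────┼──────┃          
ck····█·█··    ┃com  │53.9 │London┃          
om··█··███·    ┃l.com│64.8 │Sydney┃          
ap·····██··    ┃l.com│84.1 │Sydney┃          
               ┃.com │95.7 │Sydney┃          
               ┃l.com│81.0 │Paris ┃          
               ┃l.com│98.8 │NYC   ┃          
               ┃com  │69.9 │Tokyo ┃          
               ┃.com │61.8 │NYC   ┃          
               ┃l.com│82.1 │NYC   ┃          
               ┃━━━━━━━━━━━━━━━━━━┛          
               ┃                             


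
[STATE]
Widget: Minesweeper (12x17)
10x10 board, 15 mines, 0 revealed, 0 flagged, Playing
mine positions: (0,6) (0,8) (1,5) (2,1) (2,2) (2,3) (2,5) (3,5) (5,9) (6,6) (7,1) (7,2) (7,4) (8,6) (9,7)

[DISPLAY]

■■■■■■■■■■  
■■■■■■■■■■  
■■■■■■■■■■  
■■■■■■■■■■  
■■■■■■■■■■  
■■■■■■■■■■  
■■■■■■■■■■  
■■■■■■■■■■  
■■■■■■■■■■  
■■■■■■■■■■  
            
            
            
            
            
            
            


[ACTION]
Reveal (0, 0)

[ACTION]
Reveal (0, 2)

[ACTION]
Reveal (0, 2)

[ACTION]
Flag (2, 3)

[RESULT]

    1■■■■■  
12323■■■■■  
■■■⚑■■■■■■  
■■■■■■■■■■  
■■■■■■■■■■  
■■■■■■■■■■  
■■■■■■■■■■  
■■■■■■■■■■  
■■■■■■■■■■  
■■■■■■■■■■  
            
            
            
            
            
            
            


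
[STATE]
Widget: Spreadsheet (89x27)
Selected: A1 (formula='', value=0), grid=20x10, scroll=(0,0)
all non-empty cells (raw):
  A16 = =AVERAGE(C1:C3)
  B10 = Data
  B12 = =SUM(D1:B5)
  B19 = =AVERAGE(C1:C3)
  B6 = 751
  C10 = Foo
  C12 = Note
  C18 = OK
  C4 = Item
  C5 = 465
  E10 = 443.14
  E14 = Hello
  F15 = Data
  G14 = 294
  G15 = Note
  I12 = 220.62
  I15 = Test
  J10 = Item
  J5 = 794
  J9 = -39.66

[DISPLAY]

A1:                                                                                      
       A       B       C       D       E       F       G       H       I       J         
-----------------------------------------------------------------------------------------
  1      [0]       0       0       0       0       0       0       0       0       0     
  2        0       0       0       0       0       0       0       0       0       0     
  3        0       0       0       0       0       0       0       0       0       0     
  4        0       0Item           0       0       0       0       0       0       0     
  5        0       0     465       0       0       0       0       0       0     794     
  6        0     751       0       0       0       0       0       0       0       0     
  7        0       0       0       0       0       0       0       0       0       0     
  8        0       0       0       0       0       0       0       0       0       0     
  9        0       0       0       0       0       0       0       0       0  -39.66     
 10        0Data    Foo            0  443.14       0       0       0       0Item         
 11        0       0       0       0       0       0       0       0       0       0     
 12        0     465Note           0       0       0       0       0  220.62       0     
 13        0       0       0       0       0       0       0       0       0       0     
 14        0       0       0       0Hello          0     294       0       0       0     
 15        0       0       0       0       0Data    Note           0Test           0     
 16        0       0       0       0       0       0       0       0       0       0     
 17        0       0       0       0       0       0       0       0       0       0     
 18        0       0OK             0       0       0       0       0       0       0     
 19        0       0       0       0       0       0       0       0       0       0     
 20        0       0       0       0       0       0       0       0       0       0     
                                                                                         
                                                                                         
                                                                                         
                                                                                         


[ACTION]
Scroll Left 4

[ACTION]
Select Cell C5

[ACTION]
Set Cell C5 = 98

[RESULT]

C5: 98                                                                                   
       A       B       C       D       E       F       G       H       I       J         
-----------------------------------------------------------------------------------------
  1        0       0       0       0       0       0       0       0       0       0     
  2        0       0       0       0       0       0       0       0       0       0     
  3        0       0       0       0       0       0       0       0       0       0     
  4        0       0Item           0       0       0       0       0       0       0     
  5        0       0    [98]       0       0       0       0       0       0     794     
  6        0     751       0       0       0       0       0       0       0       0     
  7        0       0       0       0       0       0       0       0       0       0     
  8        0       0       0       0       0       0       0       0       0       0     
  9        0       0       0       0       0       0       0       0       0  -39.66     
 10        0Data    Foo            0  443.14       0       0       0       0Item         
 11        0       0       0       0       0       0       0       0       0       0     
 12        0      98Note           0       0       0       0       0  220.62       0     
 13        0       0       0       0       0       0       0       0       0       0     
 14        0       0       0       0Hello          0     294       0       0       0     
 15        0       0       0       0       0Data    Note           0Test           0     
 16        0       0       0       0       0       0       0       0       0       0     
 17        0       0       0       0       0       0       0       0       0       0     
 18        0       0OK             0       0       0       0       0       0       0     
 19        0       0       0       0       0       0       0       0       0       0     
 20        0       0       0       0       0       0       0       0       0       0     
                                                                                         
                                                                                         
                                                                                         
                                                                                         


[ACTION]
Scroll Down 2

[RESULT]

C5: 98                                                                                   
       A       B       C       D       E       F       G       H       I       J         
-----------------------------------------------------------------------------------------
  3        0       0       0       0       0       0       0       0       0       0     
  4        0       0Item           0       0       0       0       0       0       0     
  5        0       0    [98]       0       0       0       0       0       0     794     
  6        0     751       0       0       0       0       0       0       0       0     
  7        0       0       0       0       0       0       0       0       0       0     
  8        0       0       0       0       0       0       0       0       0       0     
  9        0       0       0       0       0       0       0       0       0  -39.66     
 10        0Data    Foo            0  443.14       0       0       0       0Item         
 11        0       0       0       0       0       0       0       0       0       0     
 12        0      98Note           0       0       0       0       0  220.62       0     
 13        0       0       0       0       0       0       0       0       0       0     
 14        0       0       0       0Hello          0     294       0       0       0     
 15        0       0       0       0       0Data    Note           0Test           0     
 16        0       0       0       0       0       0       0       0       0       0     
 17        0       0       0       0       0       0       0       0       0       0     
 18        0       0OK             0       0       0       0       0       0       0     
 19        0       0       0       0       0       0       0       0       0       0     
 20        0       0       0       0       0       0       0       0       0       0     
                                                                                         
                                                                                         
                                                                                         
                                                                                         
                                                                                         
                                                                                         
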